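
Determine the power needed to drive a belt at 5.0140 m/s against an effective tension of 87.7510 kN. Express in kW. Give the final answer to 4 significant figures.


P = Te * v = 87.7510 * 5.0140
P = 440.0 kW


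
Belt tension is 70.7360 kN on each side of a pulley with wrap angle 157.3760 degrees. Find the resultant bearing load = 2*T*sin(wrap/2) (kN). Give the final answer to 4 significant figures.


F = 2 * 70.7360 * sin(157.3760/2 deg)
F = 138.7 kN


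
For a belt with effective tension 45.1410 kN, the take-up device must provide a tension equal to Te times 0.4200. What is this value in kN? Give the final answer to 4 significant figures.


T_tu = 45.1410 * 0.4200
T_tu = 18.96 kN


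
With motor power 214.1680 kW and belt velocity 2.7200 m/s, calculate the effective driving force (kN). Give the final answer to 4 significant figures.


Te = P / v = 214.1680 / 2.7200
Te = 78.74 kN


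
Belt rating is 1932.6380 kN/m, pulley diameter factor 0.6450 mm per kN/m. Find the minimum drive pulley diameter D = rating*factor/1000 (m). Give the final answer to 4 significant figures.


D = 1932.6380 * 0.6450 / 1000
D = 1.247 m


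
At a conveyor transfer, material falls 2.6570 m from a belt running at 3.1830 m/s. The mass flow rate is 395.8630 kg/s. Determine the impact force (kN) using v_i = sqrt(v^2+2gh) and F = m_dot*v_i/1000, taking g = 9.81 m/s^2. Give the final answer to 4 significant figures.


v_i = sqrt(3.1830^2 + 2*9.81*2.6570) = 7.89062 m/s
F = 395.8630 * 7.89062 / 1000
F = 3.124 kN


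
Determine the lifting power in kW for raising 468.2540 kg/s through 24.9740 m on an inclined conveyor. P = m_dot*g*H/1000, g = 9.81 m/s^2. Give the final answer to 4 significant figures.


P = 468.2540 * 9.81 * 24.9740 / 1000
P = 114.7 kW


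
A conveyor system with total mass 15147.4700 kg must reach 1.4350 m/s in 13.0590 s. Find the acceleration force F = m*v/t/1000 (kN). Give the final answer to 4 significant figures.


F = 15147.4700 * 1.4350 / 13.0590 / 1000
F = 1.664 kN


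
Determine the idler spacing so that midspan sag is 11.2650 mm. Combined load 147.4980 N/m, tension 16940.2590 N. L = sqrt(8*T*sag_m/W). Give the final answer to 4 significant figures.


sag = 11.2650/1000 = 0.011265 m
L = sqrt(8 * 16940.2590 * 0.011265 / 147.4980)
L = 3.217 m


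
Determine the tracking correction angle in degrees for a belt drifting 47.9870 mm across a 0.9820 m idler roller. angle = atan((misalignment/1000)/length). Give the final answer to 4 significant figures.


misalign_m = 47.9870 / 1000 = 0.047987 m
angle = atan(0.047987 / 0.9820)
angle = 2.798 deg


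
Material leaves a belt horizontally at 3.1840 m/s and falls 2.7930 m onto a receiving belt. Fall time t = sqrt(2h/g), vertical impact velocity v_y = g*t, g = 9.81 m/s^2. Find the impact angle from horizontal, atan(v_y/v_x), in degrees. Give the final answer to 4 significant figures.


t = sqrt(2*2.7930/9.81) = 0.754599 s
v_y = 9.81 * 0.754599 = 7.40262 m/s
angle = atan(7.40262 / 3.1840) = 66.73 deg


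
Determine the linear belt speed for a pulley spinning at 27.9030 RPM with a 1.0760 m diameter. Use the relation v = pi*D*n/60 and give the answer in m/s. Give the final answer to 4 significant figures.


v = pi * 1.0760 * 27.9030 / 60
v = 1.572 m/s


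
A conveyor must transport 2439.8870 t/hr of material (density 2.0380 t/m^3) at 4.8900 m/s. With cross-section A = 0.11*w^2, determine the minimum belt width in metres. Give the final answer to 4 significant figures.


A_req = 2439.8870 / (4.8900 * 2.0380 * 3600) = 0.0680071 m^2
w = sqrt(0.0680071 / 0.11)
w = 0.7863 m


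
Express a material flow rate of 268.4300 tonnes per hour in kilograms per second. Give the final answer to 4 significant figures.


m_dot = 268.4300 * 1000 / 3600
m_dot = 74.56 kg/s


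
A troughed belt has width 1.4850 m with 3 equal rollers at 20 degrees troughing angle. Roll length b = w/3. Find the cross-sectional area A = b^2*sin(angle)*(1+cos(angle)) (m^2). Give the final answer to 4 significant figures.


b = 1.4850/3 = 0.495 m
A = 0.495^2 * sin(20 deg) * (1 + cos(20 deg))
A = 0.1626 m^2


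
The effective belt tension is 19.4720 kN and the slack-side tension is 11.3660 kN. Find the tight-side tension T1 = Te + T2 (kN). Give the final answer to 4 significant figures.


T1 = Te + T2 = 19.4720 + 11.3660
T1 = 30.84 kN


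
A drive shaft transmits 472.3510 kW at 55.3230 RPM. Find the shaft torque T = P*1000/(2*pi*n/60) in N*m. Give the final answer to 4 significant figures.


omega = 2*pi*55.3230/60 = 5.79341 rad/s
T = 472.3510*1000 / 5.79341
T = 81530 N*m


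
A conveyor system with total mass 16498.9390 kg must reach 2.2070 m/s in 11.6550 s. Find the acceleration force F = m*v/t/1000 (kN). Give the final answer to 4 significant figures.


F = 16498.9390 * 2.2070 / 11.6550 / 1000
F = 3.124 kN


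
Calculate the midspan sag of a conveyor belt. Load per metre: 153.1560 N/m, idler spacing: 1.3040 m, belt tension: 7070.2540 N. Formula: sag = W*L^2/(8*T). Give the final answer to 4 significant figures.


sag = 153.1560 * 1.3040^2 / (8 * 7070.2540)
sag = 0.004604 m


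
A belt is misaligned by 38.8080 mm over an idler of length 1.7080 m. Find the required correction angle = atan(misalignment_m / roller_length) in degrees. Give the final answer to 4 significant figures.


misalign_m = 38.8080 / 1000 = 0.038808 m
angle = atan(0.038808 / 1.7080)
angle = 1.302 deg


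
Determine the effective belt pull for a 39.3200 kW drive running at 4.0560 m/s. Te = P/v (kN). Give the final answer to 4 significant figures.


Te = P / v = 39.3200 / 4.0560
Te = 9.694 kN


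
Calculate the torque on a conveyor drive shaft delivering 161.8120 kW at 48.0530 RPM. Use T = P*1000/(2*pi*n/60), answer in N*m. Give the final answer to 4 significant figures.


omega = 2*pi*48.0530/60 = 5.0321 rad/s
T = 161.8120*1000 / 5.0321
T = 32160 N*m


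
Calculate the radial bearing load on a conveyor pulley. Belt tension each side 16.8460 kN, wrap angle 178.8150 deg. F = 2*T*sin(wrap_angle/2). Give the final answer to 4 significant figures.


F = 2 * 16.8460 * sin(178.8150/2 deg)
F = 33.69 kN


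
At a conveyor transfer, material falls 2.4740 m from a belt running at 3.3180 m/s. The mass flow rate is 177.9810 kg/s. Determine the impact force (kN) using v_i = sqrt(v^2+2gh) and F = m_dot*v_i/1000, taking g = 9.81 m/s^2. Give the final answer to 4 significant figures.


v_i = sqrt(3.3180^2 + 2*9.81*2.4740) = 7.7168 m/s
F = 177.9810 * 7.7168 / 1000
F = 1.373 kN


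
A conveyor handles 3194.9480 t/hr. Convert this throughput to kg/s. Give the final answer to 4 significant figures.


m_dot = 3194.9480 * 1000 / 3600
m_dot = 887.5 kg/s


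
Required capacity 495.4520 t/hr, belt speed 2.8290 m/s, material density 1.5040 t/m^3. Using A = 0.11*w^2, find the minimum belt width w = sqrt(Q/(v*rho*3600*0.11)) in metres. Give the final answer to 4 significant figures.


A_req = 495.4520 / (2.8290 * 1.5040 * 3600) = 0.0323458 m^2
w = sqrt(0.0323458 / 0.11)
w = 0.5423 m


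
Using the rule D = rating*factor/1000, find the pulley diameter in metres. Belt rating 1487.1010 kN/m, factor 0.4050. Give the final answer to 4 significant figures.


D = 1487.1010 * 0.4050 / 1000
D = 0.6023 m


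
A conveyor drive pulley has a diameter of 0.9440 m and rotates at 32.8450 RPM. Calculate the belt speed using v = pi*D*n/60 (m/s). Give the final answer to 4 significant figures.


v = pi * 0.9440 * 32.8450 / 60
v = 1.623 m/s


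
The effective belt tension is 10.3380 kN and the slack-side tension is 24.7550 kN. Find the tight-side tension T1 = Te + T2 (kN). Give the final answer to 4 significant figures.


T1 = Te + T2 = 10.3380 + 24.7550
T1 = 35.09 kN


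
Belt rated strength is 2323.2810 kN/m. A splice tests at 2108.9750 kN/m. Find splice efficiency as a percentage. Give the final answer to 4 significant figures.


Eff = 2108.9750 / 2323.2810 * 100
Eff = 90.78 %


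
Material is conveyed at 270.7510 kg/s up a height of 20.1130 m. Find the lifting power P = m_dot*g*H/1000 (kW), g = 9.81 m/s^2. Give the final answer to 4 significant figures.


P = 270.7510 * 9.81 * 20.1130 / 1000
P = 53.42 kW


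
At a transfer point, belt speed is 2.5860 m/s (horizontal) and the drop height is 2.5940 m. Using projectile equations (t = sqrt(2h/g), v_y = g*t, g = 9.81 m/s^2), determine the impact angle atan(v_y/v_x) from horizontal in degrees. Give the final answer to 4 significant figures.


t = sqrt(2*2.5940/9.81) = 0.727219 s
v_y = 9.81 * 0.727219 = 7.13402 m/s
angle = atan(7.13402 / 2.5860) = 70.08 deg


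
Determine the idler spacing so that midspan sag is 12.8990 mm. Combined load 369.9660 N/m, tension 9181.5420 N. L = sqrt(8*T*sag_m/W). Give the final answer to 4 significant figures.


sag = 12.8990/1000 = 0.012899 m
L = sqrt(8 * 9181.5420 * 0.012899 / 369.9660)
L = 1.600 m


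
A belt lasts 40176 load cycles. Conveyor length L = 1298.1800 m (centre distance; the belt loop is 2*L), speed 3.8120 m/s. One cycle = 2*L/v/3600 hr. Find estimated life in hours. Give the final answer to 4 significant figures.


cycle_time = 2 * 1298.1800 / 3.8120 / 3600 = 0.189195 hr
life = 40176 * 0.189195 = 7601 hours


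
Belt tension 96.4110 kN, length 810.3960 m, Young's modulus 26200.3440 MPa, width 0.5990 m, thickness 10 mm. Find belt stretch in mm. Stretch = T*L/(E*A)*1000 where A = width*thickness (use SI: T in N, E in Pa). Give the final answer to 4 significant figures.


A = 0.5990 * 0.01 = 0.00599 m^2
Stretch = 96.4110*1000 * 810.3960 / (26200.3440e6 * 0.00599) * 1000
Stretch = 497.8 mm


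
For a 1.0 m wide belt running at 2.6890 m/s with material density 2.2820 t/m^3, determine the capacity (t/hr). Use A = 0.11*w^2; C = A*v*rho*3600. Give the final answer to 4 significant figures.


A = 0.11 * 1.0^2 = 0.11 m^2
C = 0.11 * 2.6890 * 2.2820 * 3600
C = 2430 t/hr


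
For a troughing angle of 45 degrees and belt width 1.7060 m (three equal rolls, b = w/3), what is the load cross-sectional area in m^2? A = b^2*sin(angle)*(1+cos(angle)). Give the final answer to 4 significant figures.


b = 1.7060/3 = 0.568667 m
A = 0.568667^2 * sin(45 deg) * (1 + cos(45 deg))
A = 0.3904 m^2


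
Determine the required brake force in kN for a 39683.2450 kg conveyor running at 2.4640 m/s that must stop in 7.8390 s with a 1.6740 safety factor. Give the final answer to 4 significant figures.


F = 39683.2450 * 2.4640 / 7.8390 * 1.6740 / 1000
F = 20.88 kN


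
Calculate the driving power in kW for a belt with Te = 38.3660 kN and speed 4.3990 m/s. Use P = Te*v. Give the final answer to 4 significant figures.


P = Te * v = 38.3660 * 4.3990
P = 168.8 kW


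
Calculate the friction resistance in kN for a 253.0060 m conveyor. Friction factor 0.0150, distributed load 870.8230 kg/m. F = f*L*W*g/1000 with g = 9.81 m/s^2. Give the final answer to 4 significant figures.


F = 0.0150 * 253.0060 * 870.8230 * 9.81 / 1000
F = 32.42 kN


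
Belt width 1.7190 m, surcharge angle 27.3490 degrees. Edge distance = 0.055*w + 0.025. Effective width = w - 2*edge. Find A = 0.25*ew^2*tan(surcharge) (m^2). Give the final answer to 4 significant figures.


edge = 0.055*1.7190 + 0.025 = 0.119545 m
ew = 1.7190 - 2*0.119545 = 1.47991 m
A = 0.25 * 1.47991^2 * tan(27.3490 deg)
A = 0.2832 m^2


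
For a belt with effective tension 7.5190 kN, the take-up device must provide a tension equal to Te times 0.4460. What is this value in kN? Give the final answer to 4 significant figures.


T_tu = 7.5190 * 0.4460
T_tu = 3.353 kN


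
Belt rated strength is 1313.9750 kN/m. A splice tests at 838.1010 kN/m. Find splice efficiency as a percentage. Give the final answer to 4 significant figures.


Eff = 838.1010 / 1313.9750 * 100
Eff = 63.78 %


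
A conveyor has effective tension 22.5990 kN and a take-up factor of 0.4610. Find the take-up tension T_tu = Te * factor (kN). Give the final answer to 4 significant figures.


T_tu = 22.5990 * 0.4610
T_tu = 10.42 kN


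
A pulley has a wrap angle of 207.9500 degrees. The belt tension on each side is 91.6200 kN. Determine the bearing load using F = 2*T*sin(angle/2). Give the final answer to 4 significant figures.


F = 2 * 91.6200 * sin(207.9500/2 deg)
F = 177.8 kN


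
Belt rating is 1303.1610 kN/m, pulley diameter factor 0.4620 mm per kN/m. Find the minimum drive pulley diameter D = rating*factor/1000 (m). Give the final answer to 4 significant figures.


D = 1303.1610 * 0.4620 / 1000
D = 0.6021 m


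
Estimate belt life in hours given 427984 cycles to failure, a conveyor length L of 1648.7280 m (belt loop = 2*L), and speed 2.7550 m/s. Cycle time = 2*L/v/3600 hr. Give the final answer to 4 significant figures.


cycle_time = 2 * 1648.7280 / 2.7550 / 3600 = 0.332472 hr
life = 427984 * 0.332472 = 142300 hours


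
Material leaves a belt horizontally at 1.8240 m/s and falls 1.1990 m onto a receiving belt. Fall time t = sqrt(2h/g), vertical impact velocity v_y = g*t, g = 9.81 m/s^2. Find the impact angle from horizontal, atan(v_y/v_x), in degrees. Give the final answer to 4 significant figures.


t = sqrt(2*1.1990/9.81) = 0.494413 s
v_y = 9.81 * 0.494413 = 4.85019 m/s
angle = atan(4.85019 / 1.8240) = 69.39 deg


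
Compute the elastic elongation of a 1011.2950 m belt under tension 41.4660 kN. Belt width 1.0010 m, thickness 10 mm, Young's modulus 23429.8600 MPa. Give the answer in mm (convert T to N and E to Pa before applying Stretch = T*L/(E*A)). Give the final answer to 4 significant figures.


A = 1.0010 * 0.01 = 0.01001 m^2
Stretch = 41.4660*1000 * 1011.2950 / (23429.8600e6 * 0.01001) * 1000
Stretch = 178.8 mm


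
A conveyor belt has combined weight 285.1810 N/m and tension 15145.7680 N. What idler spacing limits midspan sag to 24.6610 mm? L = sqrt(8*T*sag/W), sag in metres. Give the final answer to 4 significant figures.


sag = 24.6610/1000 = 0.024661 m
L = sqrt(8 * 15145.7680 * 0.024661 / 285.1810)
L = 3.237 m


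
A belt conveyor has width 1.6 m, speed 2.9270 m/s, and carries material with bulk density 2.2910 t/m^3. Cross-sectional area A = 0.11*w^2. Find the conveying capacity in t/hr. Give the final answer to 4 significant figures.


A = 0.11 * 1.6^2 = 0.2816 m^2
C = 0.2816 * 2.9270 * 2.2910 * 3600
C = 6798 t/hr


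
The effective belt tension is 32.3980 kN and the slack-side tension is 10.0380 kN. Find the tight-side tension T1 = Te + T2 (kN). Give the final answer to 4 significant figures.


T1 = Te + T2 = 32.3980 + 10.0380
T1 = 42.44 kN


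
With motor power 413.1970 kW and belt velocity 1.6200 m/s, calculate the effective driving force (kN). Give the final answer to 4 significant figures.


Te = P / v = 413.1970 / 1.6200
Te = 255.1 kN


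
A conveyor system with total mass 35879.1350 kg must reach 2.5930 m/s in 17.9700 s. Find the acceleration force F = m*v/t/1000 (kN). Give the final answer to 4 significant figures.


F = 35879.1350 * 2.5930 / 17.9700 / 1000
F = 5.177 kN


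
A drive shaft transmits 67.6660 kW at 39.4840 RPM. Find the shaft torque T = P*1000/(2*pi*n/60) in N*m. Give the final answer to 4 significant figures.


omega = 2*pi*39.4840/60 = 4.13475 rad/s
T = 67.6660*1000 / 4.13475
T = 16370 N*m


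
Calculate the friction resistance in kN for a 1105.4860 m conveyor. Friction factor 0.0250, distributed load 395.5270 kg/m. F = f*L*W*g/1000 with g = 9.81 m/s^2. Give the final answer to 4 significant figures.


F = 0.0250 * 1105.4860 * 395.5270 * 9.81 / 1000
F = 107.2 kN


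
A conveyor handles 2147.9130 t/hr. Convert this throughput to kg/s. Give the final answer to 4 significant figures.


m_dot = 2147.9130 * 1000 / 3600
m_dot = 596.6 kg/s


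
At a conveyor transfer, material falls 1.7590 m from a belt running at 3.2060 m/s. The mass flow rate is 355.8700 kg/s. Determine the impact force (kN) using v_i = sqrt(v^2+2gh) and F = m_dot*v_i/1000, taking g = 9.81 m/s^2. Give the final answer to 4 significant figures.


v_i = sqrt(3.2060^2 + 2*9.81*1.7590) = 6.69253 m/s
F = 355.8700 * 6.69253 / 1000
F = 2.382 kN


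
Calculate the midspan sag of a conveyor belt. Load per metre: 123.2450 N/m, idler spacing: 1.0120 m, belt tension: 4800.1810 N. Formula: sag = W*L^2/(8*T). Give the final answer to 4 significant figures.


sag = 123.2450 * 1.0120^2 / (8 * 4800.1810)
sag = 0.003287 m


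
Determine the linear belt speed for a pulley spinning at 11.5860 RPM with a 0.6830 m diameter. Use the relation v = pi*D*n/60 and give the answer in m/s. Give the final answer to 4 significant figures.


v = pi * 0.6830 * 11.5860 / 60
v = 0.4143 m/s


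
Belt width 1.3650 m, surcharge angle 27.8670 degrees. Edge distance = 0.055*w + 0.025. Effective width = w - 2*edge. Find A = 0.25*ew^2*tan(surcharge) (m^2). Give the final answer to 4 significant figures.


edge = 0.055*1.3650 + 0.025 = 0.100075 m
ew = 1.3650 - 2*0.100075 = 1.16485 m
A = 0.25 * 1.16485^2 * tan(27.8670 deg)
A = 0.1794 m^2


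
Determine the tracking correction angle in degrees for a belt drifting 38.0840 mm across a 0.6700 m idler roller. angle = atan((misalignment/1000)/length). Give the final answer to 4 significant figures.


misalign_m = 38.0840 / 1000 = 0.038084 m
angle = atan(0.038084 / 0.6700)
angle = 3.253 deg


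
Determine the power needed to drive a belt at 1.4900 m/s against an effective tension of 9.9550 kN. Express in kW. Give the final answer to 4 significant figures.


P = Te * v = 9.9550 * 1.4900
P = 14.83 kW


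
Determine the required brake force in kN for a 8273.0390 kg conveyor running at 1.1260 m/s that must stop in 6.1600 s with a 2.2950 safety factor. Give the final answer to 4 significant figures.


F = 8273.0390 * 1.1260 / 6.1600 * 2.2950 / 1000
F = 3.471 kN


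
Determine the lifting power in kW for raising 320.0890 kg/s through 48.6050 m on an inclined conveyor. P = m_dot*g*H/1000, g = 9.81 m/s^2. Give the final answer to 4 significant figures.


P = 320.0890 * 9.81 * 48.6050 / 1000
P = 152.6 kW


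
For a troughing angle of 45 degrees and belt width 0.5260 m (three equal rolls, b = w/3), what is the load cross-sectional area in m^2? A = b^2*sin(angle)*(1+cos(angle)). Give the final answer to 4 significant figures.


b = 0.5260/3 = 0.175333 m
A = 0.175333^2 * sin(45 deg) * (1 + cos(45 deg))
A = 0.03711 m^2


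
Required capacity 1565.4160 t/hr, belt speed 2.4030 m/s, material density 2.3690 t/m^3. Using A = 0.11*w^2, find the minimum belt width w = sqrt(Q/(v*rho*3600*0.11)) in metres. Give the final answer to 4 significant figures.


A_req = 1565.4160 / (2.4030 * 2.3690 * 3600) = 0.0763851 m^2
w = sqrt(0.0763851 / 0.11)
w = 0.8333 m


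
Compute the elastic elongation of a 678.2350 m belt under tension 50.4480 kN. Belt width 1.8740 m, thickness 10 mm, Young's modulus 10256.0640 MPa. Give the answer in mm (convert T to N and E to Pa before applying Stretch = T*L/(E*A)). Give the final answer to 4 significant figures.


A = 1.8740 * 0.01 = 0.01874 m^2
Stretch = 50.4480*1000 * 678.2350 / (10256.0640e6 * 0.01874) * 1000
Stretch = 178.0 mm


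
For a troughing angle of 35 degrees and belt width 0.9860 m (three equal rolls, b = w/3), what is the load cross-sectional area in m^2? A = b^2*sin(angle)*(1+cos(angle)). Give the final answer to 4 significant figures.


b = 0.9860/3 = 0.328667 m
A = 0.328667^2 * sin(35 deg) * (1 + cos(35 deg))
A = 0.1127 m^2


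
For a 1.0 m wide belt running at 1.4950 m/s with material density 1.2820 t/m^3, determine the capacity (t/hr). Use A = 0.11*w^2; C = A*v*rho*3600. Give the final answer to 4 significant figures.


A = 0.11 * 1.0^2 = 0.11 m^2
C = 0.11 * 1.4950 * 1.2820 * 3600
C = 759.0 t/hr


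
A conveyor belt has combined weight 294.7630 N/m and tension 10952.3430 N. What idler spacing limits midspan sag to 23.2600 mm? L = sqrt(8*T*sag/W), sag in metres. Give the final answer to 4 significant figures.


sag = 23.2600/1000 = 0.023260 m
L = sqrt(8 * 10952.3430 * 0.023260 / 294.7630)
L = 2.629 m


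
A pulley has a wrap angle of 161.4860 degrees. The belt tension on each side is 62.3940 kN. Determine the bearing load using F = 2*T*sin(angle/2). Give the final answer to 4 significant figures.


F = 2 * 62.3940 * sin(161.4860/2 deg)
F = 123.2 kN


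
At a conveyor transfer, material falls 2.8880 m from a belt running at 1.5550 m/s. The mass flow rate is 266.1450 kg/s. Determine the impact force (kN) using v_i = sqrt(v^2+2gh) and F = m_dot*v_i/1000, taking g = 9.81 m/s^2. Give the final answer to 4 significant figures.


v_i = sqrt(1.5550^2 + 2*9.81*2.8880) = 7.68639 m/s
F = 266.1450 * 7.68639 / 1000
F = 2.046 kN


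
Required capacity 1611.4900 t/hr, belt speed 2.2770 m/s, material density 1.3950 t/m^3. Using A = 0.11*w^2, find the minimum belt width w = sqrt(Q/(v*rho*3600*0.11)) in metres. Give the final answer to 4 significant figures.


A_req = 1611.4900 / (2.2770 * 1.3950 * 3600) = 0.140925 m^2
w = sqrt(0.140925 / 0.11)
w = 1.132 m


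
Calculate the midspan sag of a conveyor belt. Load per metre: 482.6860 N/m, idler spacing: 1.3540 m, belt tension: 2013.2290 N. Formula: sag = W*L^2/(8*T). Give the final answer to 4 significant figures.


sag = 482.6860 * 1.3540^2 / (8 * 2013.2290)
sag = 0.05494 m


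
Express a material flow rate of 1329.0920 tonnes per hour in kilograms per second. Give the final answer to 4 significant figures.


m_dot = 1329.0920 * 1000 / 3600
m_dot = 369.2 kg/s


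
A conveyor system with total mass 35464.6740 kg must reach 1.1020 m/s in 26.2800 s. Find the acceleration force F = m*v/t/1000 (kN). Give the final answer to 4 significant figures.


F = 35464.6740 * 1.1020 / 26.2800 / 1000
F = 1.487 kN


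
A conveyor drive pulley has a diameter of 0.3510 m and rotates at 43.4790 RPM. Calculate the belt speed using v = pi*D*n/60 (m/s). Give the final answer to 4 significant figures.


v = pi * 0.3510 * 43.4790 / 60
v = 0.7991 m/s


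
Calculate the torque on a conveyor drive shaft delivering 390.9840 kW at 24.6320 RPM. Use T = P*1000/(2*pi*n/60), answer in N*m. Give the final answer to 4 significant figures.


omega = 2*pi*24.6320/60 = 2.57946 rad/s
T = 390.9840*1000 / 2.57946
T = 151600 N*m


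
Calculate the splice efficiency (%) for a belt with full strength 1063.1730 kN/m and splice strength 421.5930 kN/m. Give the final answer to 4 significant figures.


Eff = 421.5930 / 1063.1730 * 100
Eff = 39.65 %


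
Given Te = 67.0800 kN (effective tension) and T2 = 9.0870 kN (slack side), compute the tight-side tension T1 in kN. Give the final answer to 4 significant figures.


T1 = Te + T2 = 67.0800 + 9.0870
T1 = 76.17 kN


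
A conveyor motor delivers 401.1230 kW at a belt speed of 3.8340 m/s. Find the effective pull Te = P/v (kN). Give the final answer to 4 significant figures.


Te = P / v = 401.1230 / 3.8340
Te = 104.6 kN


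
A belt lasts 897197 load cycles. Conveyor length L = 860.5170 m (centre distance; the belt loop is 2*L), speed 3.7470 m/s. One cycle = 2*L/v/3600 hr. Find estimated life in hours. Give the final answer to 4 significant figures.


cycle_time = 2 * 860.5170 / 3.7470 / 3600 = 0.127586 hr
life = 897197 * 0.127586 = 114500 hours


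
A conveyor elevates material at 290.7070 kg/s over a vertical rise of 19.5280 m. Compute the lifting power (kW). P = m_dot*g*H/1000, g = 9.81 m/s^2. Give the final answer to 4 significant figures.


P = 290.7070 * 9.81 * 19.5280 / 1000
P = 55.69 kW


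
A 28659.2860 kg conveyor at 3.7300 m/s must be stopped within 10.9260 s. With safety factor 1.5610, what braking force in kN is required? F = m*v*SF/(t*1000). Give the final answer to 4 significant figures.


F = 28659.2860 * 3.7300 / 10.9260 * 1.5610 / 1000
F = 15.27 kN


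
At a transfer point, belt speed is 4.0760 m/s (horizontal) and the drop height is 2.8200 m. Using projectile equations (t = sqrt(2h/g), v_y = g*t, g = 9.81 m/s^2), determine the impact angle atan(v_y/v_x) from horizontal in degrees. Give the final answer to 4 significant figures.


t = sqrt(2*2.8200/9.81) = 0.758237 s
v_y = 9.81 * 0.758237 = 7.4383 m/s
angle = atan(7.4383 / 4.0760) = 61.28 deg


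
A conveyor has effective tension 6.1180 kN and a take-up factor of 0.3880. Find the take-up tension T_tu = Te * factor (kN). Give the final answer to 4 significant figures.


T_tu = 6.1180 * 0.3880
T_tu = 2.374 kN


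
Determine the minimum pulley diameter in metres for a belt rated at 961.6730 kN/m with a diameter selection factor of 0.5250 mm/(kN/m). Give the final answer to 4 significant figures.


D = 961.6730 * 0.5250 / 1000
D = 0.5049 m


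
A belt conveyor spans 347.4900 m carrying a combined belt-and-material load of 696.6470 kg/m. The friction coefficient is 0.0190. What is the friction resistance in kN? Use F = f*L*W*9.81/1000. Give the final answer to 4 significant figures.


F = 0.0190 * 347.4900 * 696.6470 * 9.81 / 1000
F = 45.12 kN


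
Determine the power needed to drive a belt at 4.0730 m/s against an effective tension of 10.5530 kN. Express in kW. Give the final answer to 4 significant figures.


P = Te * v = 10.5530 * 4.0730
P = 42.98 kW


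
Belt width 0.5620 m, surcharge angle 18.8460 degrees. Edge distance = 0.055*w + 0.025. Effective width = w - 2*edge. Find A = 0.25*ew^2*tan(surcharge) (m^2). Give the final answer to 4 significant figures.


edge = 0.055*0.5620 + 0.025 = 0.05591 m
ew = 0.5620 - 2*0.05591 = 0.45018 m
A = 0.25 * 0.45018^2 * tan(18.8460 deg)
A = 0.01729 m^2


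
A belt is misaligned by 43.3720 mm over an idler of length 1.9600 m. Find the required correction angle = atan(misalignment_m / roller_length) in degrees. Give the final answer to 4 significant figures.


misalign_m = 43.3720 / 1000 = 0.043372 m
angle = atan(0.043372 / 1.9600)
angle = 1.268 deg


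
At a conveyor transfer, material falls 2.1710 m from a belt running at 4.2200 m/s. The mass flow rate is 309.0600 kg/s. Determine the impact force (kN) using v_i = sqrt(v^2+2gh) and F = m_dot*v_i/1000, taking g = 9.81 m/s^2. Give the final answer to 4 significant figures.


v_i = sqrt(4.2200^2 + 2*9.81*2.1710) = 7.77196 m/s
F = 309.0600 * 7.77196 / 1000
F = 2.402 kN


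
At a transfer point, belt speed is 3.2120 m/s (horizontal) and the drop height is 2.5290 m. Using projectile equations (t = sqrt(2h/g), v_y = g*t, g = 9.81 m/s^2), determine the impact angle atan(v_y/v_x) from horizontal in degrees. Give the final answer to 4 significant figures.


t = sqrt(2*2.5290/9.81) = 0.71805 s
v_y = 9.81 * 0.71805 = 7.04407 m/s
angle = atan(7.04407 / 3.2120) = 65.49 deg


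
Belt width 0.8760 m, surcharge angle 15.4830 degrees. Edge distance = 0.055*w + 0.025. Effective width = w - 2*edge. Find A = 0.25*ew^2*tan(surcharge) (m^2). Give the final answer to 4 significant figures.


edge = 0.055*0.8760 + 0.025 = 0.07318 m
ew = 0.8760 - 2*0.07318 = 0.72964 m
A = 0.25 * 0.72964^2 * tan(15.4830 deg)
A = 0.03687 m^2


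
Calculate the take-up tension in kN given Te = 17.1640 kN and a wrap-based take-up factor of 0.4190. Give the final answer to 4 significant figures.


T_tu = 17.1640 * 0.4190
T_tu = 7.192 kN


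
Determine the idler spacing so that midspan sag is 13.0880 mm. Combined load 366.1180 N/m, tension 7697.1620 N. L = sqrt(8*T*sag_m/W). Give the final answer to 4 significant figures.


sag = 13.0880/1000 = 0.013088 m
L = sqrt(8 * 7697.1620 * 0.013088 / 366.1180)
L = 1.484 m


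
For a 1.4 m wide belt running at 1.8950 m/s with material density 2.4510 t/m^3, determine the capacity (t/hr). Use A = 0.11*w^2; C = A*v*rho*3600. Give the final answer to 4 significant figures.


A = 0.11 * 1.4^2 = 0.2156 m^2
C = 0.2156 * 1.8950 * 2.4510 * 3600
C = 3605 t/hr


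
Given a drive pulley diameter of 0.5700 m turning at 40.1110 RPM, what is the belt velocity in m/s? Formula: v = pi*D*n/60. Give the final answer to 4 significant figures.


v = pi * 0.5700 * 40.1110 / 60
v = 1.197 m/s


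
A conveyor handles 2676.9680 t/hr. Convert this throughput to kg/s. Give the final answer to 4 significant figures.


m_dot = 2676.9680 * 1000 / 3600
m_dot = 743.6 kg/s


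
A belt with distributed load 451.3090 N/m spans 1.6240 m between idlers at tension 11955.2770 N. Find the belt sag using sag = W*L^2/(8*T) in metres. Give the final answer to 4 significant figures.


sag = 451.3090 * 1.6240^2 / (8 * 11955.2770)
sag = 0.01245 m


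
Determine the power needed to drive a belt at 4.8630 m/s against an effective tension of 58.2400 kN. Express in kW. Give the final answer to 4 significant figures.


P = Te * v = 58.2400 * 4.8630
P = 283.2 kW


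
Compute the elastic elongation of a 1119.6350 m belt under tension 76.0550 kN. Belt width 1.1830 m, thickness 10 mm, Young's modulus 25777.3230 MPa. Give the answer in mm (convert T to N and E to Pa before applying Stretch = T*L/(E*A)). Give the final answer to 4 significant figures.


A = 1.1830 * 0.01 = 0.01183 m^2
Stretch = 76.0550*1000 * 1119.6350 / (25777.3230e6 * 0.01183) * 1000
Stretch = 279.2 mm


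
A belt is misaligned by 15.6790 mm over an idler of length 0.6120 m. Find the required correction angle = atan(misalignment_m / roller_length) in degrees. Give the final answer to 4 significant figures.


misalign_m = 15.6790 / 1000 = 0.015679 m
angle = atan(0.015679 / 0.6120)
angle = 1.468 deg


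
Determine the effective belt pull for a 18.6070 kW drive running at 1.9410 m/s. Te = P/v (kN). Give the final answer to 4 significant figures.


Te = P / v = 18.6070 / 1.9410
Te = 9.586 kN


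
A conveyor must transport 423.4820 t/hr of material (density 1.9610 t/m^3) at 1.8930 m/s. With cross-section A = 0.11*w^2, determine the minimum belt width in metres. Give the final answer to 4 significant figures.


A_req = 423.4820 / (1.8930 * 1.9610 * 3600) = 0.0316887 m^2
w = sqrt(0.0316887 / 0.11)
w = 0.5367 m


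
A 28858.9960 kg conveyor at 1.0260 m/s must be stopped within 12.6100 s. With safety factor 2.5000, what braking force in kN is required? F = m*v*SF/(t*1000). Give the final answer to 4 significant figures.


F = 28858.9960 * 1.0260 / 12.6100 * 2.5000 / 1000
F = 5.870 kN


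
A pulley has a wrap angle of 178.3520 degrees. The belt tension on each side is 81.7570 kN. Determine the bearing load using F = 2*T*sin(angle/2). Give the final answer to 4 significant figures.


F = 2 * 81.7570 * sin(178.3520/2 deg)
F = 163.5 kN


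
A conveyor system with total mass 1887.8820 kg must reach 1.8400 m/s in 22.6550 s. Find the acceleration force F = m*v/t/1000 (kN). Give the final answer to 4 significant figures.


F = 1887.8820 * 1.8400 / 22.6550 / 1000
F = 0.1533 kN


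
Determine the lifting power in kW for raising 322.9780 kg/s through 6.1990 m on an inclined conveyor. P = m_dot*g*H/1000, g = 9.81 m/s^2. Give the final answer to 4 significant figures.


P = 322.9780 * 9.81 * 6.1990 / 1000
P = 19.64 kW


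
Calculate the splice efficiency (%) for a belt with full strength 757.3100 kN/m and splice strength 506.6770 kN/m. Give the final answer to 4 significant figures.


Eff = 506.6770 / 757.3100 * 100
Eff = 66.90 %


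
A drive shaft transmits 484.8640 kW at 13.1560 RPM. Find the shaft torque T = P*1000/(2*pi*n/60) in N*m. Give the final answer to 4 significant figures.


omega = 2*pi*13.1560/60 = 1.37769 rad/s
T = 484.8640*1000 / 1.37769
T = 351900 N*m


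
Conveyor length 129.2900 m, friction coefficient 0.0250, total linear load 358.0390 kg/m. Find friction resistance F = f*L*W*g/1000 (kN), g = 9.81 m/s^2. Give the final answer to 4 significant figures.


F = 0.0250 * 129.2900 * 358.0390 * 9.81 / 1000
F = 11.35 kN


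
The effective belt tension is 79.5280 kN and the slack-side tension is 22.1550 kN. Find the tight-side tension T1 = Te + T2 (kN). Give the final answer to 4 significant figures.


T1 = Te + T2 = 79.5280 + 22.1550
T1 = 101.7 kN


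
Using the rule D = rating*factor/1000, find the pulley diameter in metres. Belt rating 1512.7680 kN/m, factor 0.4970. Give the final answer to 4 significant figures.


D = 1512.7680 * 0.4970 / 1000
D = 0.7518 m


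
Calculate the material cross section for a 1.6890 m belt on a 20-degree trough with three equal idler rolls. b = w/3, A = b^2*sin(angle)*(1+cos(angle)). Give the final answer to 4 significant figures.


b = 1.6890/3 = 0.563 m
A = 0.563^2 * sin(20 deg) * (1 + cos(20 deg))
A = 0.2103 m^2


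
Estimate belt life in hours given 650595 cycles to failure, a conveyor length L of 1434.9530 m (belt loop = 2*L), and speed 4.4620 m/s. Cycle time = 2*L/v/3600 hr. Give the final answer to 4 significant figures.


cycle_time = 2 * 1434.9530 / 4.4620 / 3600 = 0.178663 hr
life = 650595 * 0.178663 = 116200 hours


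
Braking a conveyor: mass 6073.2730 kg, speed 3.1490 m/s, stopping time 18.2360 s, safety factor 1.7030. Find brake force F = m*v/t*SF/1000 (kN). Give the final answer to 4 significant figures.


F = 6073.2730 * 3.1490 / 18.2360 * 1.7030 / 1000
F = 1.786 kN


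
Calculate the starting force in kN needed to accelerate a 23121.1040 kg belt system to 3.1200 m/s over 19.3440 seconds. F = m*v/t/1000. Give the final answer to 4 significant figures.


F = 23121.1040 * 3.1200 / 19.3440 / 1000
F = 3.729 kN


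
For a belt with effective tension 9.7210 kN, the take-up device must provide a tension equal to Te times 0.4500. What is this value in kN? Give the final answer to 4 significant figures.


T_tu = 9.7210 * 0.4500
T_tu = 4.374 kN


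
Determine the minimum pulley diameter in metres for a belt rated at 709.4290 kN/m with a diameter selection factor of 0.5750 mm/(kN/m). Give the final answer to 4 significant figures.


D = 709.4290 * 0.5750 / 1000
D = 0.4079 m


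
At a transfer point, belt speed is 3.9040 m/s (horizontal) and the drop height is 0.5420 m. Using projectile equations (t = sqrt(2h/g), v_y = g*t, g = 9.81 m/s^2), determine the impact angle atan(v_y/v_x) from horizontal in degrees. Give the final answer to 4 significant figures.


t = sqrt(2*0.5420/9.81) = 0.332415 s
v_y = 9.81 * 0.332415 = 3.26099 m/s
angle = atan(3.26099 / 3.9040) = 39.87 deg


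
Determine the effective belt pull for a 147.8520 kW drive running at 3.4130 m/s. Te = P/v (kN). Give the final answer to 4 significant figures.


Te = P / v = 147.8520 / 3.4130
Te = 43.32 kN


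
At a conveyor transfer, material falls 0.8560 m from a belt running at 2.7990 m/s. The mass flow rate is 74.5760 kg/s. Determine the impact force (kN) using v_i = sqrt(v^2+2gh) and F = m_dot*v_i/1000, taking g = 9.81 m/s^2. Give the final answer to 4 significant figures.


v_i = sqrt(2.7990^2 + 2*9.81*0.8560) = 4.96277 m/s
F = 74.5760 * 4.96277 / 1000
F = 0.3701 kN


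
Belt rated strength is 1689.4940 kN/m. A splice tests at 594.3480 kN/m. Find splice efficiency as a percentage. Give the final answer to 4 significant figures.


Eff = 594.3480 / 1689.4940 * 100
Eff = 35.18 %


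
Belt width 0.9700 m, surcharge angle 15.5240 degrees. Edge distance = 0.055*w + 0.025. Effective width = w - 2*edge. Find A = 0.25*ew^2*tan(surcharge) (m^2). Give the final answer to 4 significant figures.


edge = 0.055*0.9700 + 0.025 = 0.07835 m
ew = 0.9700 - 2*0.07835 = 0.8133 m
A = 0.25 * 0.8133^2 * tan(15.5240 deg)
A = 0.04593 m^2


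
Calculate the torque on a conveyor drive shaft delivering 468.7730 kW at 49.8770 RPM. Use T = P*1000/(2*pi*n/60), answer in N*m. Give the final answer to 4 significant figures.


omega = 2*pi*49.8770/60 = 5.22311 rad/s
T = 468.7730*1000 / 5.22311
T = 89750 N*m


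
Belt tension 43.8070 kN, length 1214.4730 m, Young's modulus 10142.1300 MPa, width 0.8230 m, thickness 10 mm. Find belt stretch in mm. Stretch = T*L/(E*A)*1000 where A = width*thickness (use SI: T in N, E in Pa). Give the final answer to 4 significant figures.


A = 0.8230 * 0.01 = 0.00823 m^2
Stretch = 43.8070*1000 * 1214.4730 / (10142.1300e6 * 0.00823) * 1000
Stretch = 637.4 mm


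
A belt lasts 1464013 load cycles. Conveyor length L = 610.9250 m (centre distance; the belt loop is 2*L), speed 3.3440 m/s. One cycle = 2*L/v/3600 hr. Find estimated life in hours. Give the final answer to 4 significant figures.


cycle_time = 2 * 610.9250 / 3.3440 / 3600 = 0.101496 hr
life = 1464013 * 0.101496 = 148600 hours


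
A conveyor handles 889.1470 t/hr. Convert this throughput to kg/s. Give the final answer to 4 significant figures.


m_dot = 889.1470 * 1000 / 3600
m_dot = 247.0 kg/s


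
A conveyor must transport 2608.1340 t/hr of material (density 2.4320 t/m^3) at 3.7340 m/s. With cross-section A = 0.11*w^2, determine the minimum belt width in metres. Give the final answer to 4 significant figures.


A_req = 2608.1340 / (3.7340 * 2.4320 * 3600) = 0.0797792 m^2
w = sqrt(0.0797792 / 0.11)
w = 0.8516 m


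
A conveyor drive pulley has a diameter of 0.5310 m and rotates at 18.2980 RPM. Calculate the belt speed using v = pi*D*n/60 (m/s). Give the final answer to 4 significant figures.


v = pi * 0.5310 * 18.2980 / 60
v = 0.5087 m/s


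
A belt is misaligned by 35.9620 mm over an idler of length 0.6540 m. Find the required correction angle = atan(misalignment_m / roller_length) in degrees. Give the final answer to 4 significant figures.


misalign_m = 35.9620 / 1000 = 0.035962 m
angle = atan(0.035962 / 0.6540)
angle = 3.147 deg


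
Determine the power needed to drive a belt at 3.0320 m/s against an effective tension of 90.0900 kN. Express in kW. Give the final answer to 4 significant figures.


P = Te * v = 90.0900 * 3.0320
P = 273.2 kW


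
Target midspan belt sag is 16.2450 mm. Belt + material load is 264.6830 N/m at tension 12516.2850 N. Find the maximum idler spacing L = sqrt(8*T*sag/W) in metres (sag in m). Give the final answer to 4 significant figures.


sag = 16.2450/1000 = 0.016245 m
L = sqrt(8 * 12516.2850 * 0.016245 / 264.6830)
L = 2.479 m


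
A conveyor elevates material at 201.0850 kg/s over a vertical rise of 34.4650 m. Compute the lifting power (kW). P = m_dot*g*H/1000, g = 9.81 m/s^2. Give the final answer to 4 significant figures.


P = 201.0850 * 9.81 * 34.4650 / 1000
P = 67.99 kW


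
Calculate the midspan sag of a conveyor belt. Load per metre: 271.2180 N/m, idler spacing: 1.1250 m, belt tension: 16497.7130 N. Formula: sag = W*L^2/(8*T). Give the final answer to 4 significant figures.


sag = 271.2180 * 1.1250^2 / (8 * 16497.7130)
sag = 0.002601 m


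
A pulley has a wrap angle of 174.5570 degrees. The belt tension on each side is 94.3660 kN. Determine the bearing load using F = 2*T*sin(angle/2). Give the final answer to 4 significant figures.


F = 2 * 94.3660 * sin(174.5570/2 deg)
F = 188.5 kN


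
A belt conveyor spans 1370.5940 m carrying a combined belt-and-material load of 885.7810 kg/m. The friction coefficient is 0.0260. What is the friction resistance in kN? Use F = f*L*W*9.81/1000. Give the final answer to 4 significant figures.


F = 0.0260 * 1370.5940 * 885.7810 * 9.81 / 1000
F = 309.7 kN


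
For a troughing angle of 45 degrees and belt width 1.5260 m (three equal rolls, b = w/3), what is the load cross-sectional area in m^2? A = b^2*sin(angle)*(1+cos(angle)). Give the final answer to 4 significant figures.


b = 1.5260/3 = 0.508667 m
A = 0.508667^2 * sin(45 deg) * (1 + cos(45 deg))
A = 0.3123 m^2


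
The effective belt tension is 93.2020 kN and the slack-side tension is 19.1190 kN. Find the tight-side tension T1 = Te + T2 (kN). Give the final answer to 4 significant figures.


T1 = Te + T2 = 93.2020 + 19.1190
T1 = 112.3 kN


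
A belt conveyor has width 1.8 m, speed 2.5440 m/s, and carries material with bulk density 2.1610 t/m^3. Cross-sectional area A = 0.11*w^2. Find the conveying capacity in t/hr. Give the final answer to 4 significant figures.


A = 0.11 * 1.8^2 = 0.3564 m^2
C = 0.3564 * 2.5440 * 2.1610 * 3600
C = 7054 t/hr
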